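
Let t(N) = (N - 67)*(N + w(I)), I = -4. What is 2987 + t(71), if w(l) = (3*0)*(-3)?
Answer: 3271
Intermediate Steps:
w(l) = 0 (w(l) = 0*(-3) = 0)
t(N) = N*(-67 + N) (t(N) = (N - 67)*(N + 0) = (-67 + N)*N = N*(-67 + N))
2987 + t(71) = 2987 + 71*(-67 + 71) = 2987 + 71*4 = 2987 + 284 = 3271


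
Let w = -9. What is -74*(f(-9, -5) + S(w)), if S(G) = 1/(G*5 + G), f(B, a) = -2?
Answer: 4033/27 ≈ 149.37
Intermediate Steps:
S(G) = 1/(6*G) (S(G) = 1/(5*G + G) = 1/(6*G))
-74*(f(-9, -5) + S(w)) = -74*(-2 + (⅙)/(-9)) = -74*(-2 + (⅙)*(-⅑)) = -74*(-2 - 1/54) = -74*(-109/54) = 4033/27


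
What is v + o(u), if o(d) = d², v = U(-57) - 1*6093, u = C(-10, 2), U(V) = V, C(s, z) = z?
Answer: -6146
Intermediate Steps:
u = 2
v = -6150 (v = -57 - 1*6093 = -57 - 6093 = -6150)
v + o(u) = -6150 + 2² = -6150 + 4 = -6146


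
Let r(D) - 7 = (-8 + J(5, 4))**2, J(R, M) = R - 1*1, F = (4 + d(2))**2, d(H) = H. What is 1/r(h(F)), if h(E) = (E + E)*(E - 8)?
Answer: 1/23 ≈ 0.043478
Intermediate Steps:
F = 36 (F = (4 + 2)**2 = 6**2 = 36)
h(E) = 2*E*(-8 + E) (h(E) = (2*E)*(-8 + E) = 2*E*(-8 + E))
J(R, M) = -1 + R (J(R, M) = R - 1 = -1 + R)
r(D) = 23 (r(D) = 7 + (-8 + (-1 + 5))**2 = 7 + (-8 + 4)**2 = 7 + (-4)**2 = 7 + 16 = 23)
1/r(h(F)) = 1/23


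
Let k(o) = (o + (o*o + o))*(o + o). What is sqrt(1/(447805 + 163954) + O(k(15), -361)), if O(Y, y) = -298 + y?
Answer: 2*I*sqrt(61657534801905)/611759 ≈ 25.671*I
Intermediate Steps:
k(o) = 2*o*(o**2 + 2*o) (k(o) = (o + (o**2 + o))*(2*o) = (o + (o + o**2))*(2*o) = (o**2 + 2*o)*(2*o) = 2*o*(o**2 + 2*o))
sqrt(1/(447805 + 163954) + O(k(15), -361)) = sqrt(1/(447805 + 163954) + (-298 - 361)) = sqrt(1/611759 - 659) = sqrt(-403149180/611759) = 2*I*sqrt(61657534801905)/611759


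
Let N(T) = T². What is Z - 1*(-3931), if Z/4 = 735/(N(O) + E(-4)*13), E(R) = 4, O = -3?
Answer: 242731/61 ≈ 3979.2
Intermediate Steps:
Z = 2940/61 (Z = 4*(735/((-3)² + 4*13)) = 4*(735/(9 + 52)) = 4*(735/61) = 2940/61 ≈ 48.197)
Z - 1*(-3931) = 2940/61 - 1*(-3931) = 2940/61 + 3931 = 242731/61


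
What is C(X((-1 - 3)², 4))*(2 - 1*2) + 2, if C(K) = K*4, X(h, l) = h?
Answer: 2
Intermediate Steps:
C(K) = 4*K
C(X((-1 - 3)², 4))*(2 - 1*2) + 2 = (4*(-1 - 3)²)*(2 - 1*2) + 2 = (4*(-4)²)*(2 - 2) + 2 = (4*16)*0 + 2 = 64*0 + 2 = 0 + 2 = 2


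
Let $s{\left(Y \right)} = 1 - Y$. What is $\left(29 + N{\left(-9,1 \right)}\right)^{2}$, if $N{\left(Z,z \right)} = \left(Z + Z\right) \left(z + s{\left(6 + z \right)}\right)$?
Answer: $14161$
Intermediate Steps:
$N{\left(Z,z \right)} = - 10 Z$ ($N{\left(Z,z \right)} = \left(Z + Z\right) \left(z - \left(5 + z\right)\right) = 2 Z \left(z + \left(1 - \left(6 + z\right)\right)\right) = 2 Z \left(z - \left(5 + z\right)\right) = 2 Z \left(-5\right) = - 10 Z$)
$\left(29 + N{\left(-9,1 \right)}\right)^{2} = \left(29 - -90\right)^{2} = \left(29 + 90\right)^{2} = 119^{2} = 14161$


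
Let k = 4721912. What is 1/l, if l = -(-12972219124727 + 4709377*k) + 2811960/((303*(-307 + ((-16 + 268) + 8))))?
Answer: -4747/43981166926465779 ≈ -1.0793e-13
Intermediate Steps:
l = -43981166926465779/4747 (l = -4709377/(1/(4721912 - 2754551)) + 2811960/((303*(-307 + ((-16 + 268) + 8)))) = -4709377/(1/1967361) + 2811960/((303*(-307 + (252 + 8)))) = -4709377/1/1967361 + 2811960/((303*(-307 + 260))) = -4709377*1967361 + 2811960/((303*(-47))) = -9265044644097 + 2811960/(-14241) = -9265044644097 + 2811960*(-1/14241) = -9265044644097 - 937320/4747 = -43981166926465779/4747 ≈ -9.2650e+12)
1/l = 1/(-43981166926465779/4747) = -4747/43981166926465779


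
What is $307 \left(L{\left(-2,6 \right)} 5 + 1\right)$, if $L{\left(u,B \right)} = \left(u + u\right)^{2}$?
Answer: $24867$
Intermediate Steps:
$L{\left(u,B \right)} = 4 u^{2}$ ($L{\left(u,B \right)} = \left(2 u\right)^{2} = 4 u^{2}$)
$307 \left(L{\left(-2,6 \right)} 5 + 1\right) = 307 \left(4 \left(-2\right)^{2} \cdot 5 + 1\right) = 307 \left(4 \cdot 4 \cdot 5 + 1\right) = 307 \left(16 \cdot 5 + 1\right) = 307 \left(80 + 1\right) = 307 \cdot 81 = 24867$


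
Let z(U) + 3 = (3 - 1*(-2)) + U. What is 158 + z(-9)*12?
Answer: 74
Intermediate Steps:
z(U) = 2 + U (z(U) = -3 + ((3 - 1*(-2)) + U) = -3 + ((3 + 2) + U) = -3 + (5 + U) = 2 + U)
158 + z(-9)*12 = 158 + (2 - 9)*12 = 158 - 7*12 = 158 - 84 = 74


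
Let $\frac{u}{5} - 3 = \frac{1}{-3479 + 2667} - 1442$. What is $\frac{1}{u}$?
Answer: $- \frac{812}{5842345} \approx -0.00013899$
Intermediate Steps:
$u = - \frac{5842345}{812}$ ($u = 15 + 5 \left(\frac{1}{-3479 + 2667} - 1442\right) = 15 + 5 \left(\frac{1}{-812} - 1442\right) = 15 + 5 \left(- \frac{1}{812} - 1442\right) = 15 + 5 \left(- \frac{1170905}{812}\right) = 15 - \frac{5854525}{812} = - \frac{5842345}{812} \approx -7195.0$)
$\frac{1}{u} = \frac{1}{- \frac{5842345}{812}} = - \frac{812}{5842345}$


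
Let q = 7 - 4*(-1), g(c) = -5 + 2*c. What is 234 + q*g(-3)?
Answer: 113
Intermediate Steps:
q = 11 (q = 7 + 4 = 11)
234 + q*g(-3) = 234 + 11*(-5 + 2*(-3)) = 234 + 11*(-5 - 6) = 234 + 11*(-11) = 234 - 121 = 113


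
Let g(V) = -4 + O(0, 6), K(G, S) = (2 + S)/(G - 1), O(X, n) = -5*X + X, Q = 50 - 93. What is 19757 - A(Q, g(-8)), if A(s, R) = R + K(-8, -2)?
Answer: 19761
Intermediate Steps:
Q = -43
O(X, n) = -4*X
K(G, S) = (2 + S)/(-1 + G)
g(V) = -4 (g(V) = -4 - 4*0 = -4 + 0 = -4)
A(s, R) = R (A(s, R) = R + (2 - 2)/(-1 - 8) = R + 0/(-9) = R - 1/9*0 = R + 0 = R)
19757 - A(Q, g(-8)) = 19757 - 1*(-4) = 19757 + 4 = 19761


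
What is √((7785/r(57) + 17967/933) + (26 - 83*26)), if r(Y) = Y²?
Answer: 2*I*√18421364102/5909 ≈ 45.939*I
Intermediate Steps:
√((7785/r(57) + 17967/933) + (26 - 83*26)) = √((7785/(57²) + 17967/933) + (26 - 83*26)) = √((7785/3249 + 17967*(1/933)) + (26 - 2158)) = √((7785*(1/3249) + 5989/311) - 2132) = √((865/361 + 5989/311) - 2132) = √(2431044/112271 - 2132) = √(-236930728/112271) = 2*I*√18421364102/5909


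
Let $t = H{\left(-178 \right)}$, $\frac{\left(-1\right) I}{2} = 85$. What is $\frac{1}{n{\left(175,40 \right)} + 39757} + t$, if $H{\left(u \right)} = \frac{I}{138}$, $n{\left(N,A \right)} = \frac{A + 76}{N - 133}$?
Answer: $- \frac{70969726}{57611895} \approx -1.2319$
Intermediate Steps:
$I = -170$ ($I = \left(-2\right) 85 = -170$)
$n{\left(N,A \right)} = \frac{76 + A}{-133 + N}$
$H{\left(u \right)} = - \frac{85}{69}$ ($H{\left(u \right)} = - \frac{170}{138} = \left(-170\right) \frac{1}{138} = - \frac{85}{69}$)
$t = - \frac{85}{69} \approx -1.2319$
$\frac{1}{n{\left(175,40 \right)} + 39757} + t = \frac{1}{\frac{76 + 40}{-133 + 175} + 39757} - \frac{85}{69} = \frac{1}{\frac{1}{42} \cdot 116 + 39757} - \frac{85}{69} = \frac{1}{\frac{58}{21} + 39757} - \frac{85}{69} = \frac{1}{\frac{834955}{21}} - \frac{85}{69} = \frac{21}{834955} - \frac{85}{69} = - \frac{70969726}{57611895}$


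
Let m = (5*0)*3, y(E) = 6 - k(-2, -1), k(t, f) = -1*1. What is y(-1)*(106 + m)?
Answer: 742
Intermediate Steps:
k(t, f) = -1
y(E) = 7 (y(E) = 6 - 1*(-1) = 6 + 1 = 7)
m = 0 (m = 0*3 = 0)
y(-1)*(106 + m) = 7*(106 + 0) = 7*106 = 742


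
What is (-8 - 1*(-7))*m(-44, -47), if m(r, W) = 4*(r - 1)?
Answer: 180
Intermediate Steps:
m(r, W) = -4 + 4*r (m(r, W) = 4*(-1 + r) = -4 + 4*r)
(-8 - 1*(-7))*m(-44, -47) = (-8 - 1*(-7))*(-4 + 4*(-44)) = (-8 + 7)*(-4 - 176) = -1*(-180) = 180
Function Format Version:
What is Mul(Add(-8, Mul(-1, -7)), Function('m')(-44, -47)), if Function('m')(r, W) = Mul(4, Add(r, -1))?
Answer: 180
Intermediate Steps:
Function('m')(r, W) = Add(-4, Mul(4, r)) (Function('m')(r, W) = Mul(4, Add(-1, r)) = Add(-4, Mul(4, r)))
Mul(Add(-8, Mul(-1, -7)), Function('m')(-44, -47)) = Mul(Add(-8, Mul(-1, -7)), Add(-4, Mul(4, -44))) = Mul(Add(-8, 7), Add(-4, -176)) = Mul(-1, -180) = 180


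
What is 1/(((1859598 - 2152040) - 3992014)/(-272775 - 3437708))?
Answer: 3710483/4284456 ≈ 0.86603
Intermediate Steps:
1/(((1859598 - 2152040) - 3992014)/(-272775 - 3437708)) = 1/((-292442 - 3992014)/(-3710483)) = 1/(-4284456*(-1/3710483)) = 1/(4284456/3710483) = 3710483/4284456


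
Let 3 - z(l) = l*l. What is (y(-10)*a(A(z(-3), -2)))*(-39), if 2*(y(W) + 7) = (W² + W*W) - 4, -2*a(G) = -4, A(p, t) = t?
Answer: -7098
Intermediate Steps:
z(l) = 3 - l² (z(l) = 3 - l*l = 3 - l²)
a(G) = 2 (a(G) = -½*(-4) = 2)
y(W) = -9 + W² (y(W) = -7 + ((W² + W*W) - 4)/2 = -7 + ((W² + W²) - 4)/2 = -7 + (2*W² - 4)/2 = -7 + (-4 + 2*W²)/2 = -7 + (-2 + W²) = -9 + W²)
(y(-10)*a(A(z(-3), -2)))*(-39) = ((-9 + (-10)²)*2)*(-39) = ((-9 + 100)*2)*(-39) = (91*2)*(-39) = 182*(-39) = -7098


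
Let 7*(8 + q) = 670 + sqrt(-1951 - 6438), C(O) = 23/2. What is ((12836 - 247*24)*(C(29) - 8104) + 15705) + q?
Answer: -391210381/7 + I*sqrt(8389)/7 ≈ -5.5887e+7 + 13.085*I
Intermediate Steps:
C(O) = 23/2 (C(O) = 23*(1/2) = 23/2)
q = 614/7 + I*sqrt(8389)/7 (q = -8 + (670 + sqrt(-1951 - 6438))/7 = -8 + (670 + sqrt(-8389))/7 = -8 + (670 + I*sqrt(8389))/7 = -8 + (670/7 + I*sqrt(8389)/7) = 614/7 + I*sqrt(8389)/7 ≈ 87.714 + 13.085*I)
((12836 - 247*24)*(C(29) - 8104) + 15705) + q = ((12836 - 247*24)*(23/2 - 8104) + 15705) + (614/7 + I*sqrt(8389)/7) = ((12836 - 5928)*(-16185/2) + 15705) + (614/7 + I*sqrt(8389)/7) = (6908*(-16185/2) + 15705) + (614/7 + I*sqrt(8389)/7) = (-55902990 + 15705) + (614/7 + I*sqrt(8389)/7) = -55887285 + (614/7 + I*sqrt(8389)/7) = -391210381/7 + I*sqrt(8389)/7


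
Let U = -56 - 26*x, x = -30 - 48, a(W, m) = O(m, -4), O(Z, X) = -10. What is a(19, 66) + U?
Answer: 1962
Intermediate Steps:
a(W, m) = -10
x = -78
U = 1972 (U = -56 - 26*(-78) = -56 + 2028 = 1972)
a(19, 66) + U = -10 + 1972 = 1962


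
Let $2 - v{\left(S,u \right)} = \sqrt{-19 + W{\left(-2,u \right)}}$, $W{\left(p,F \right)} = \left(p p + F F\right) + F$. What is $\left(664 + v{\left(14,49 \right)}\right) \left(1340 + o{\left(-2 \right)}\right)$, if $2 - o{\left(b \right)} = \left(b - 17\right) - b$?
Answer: $905094 - 1359 \sqrt{2435} \approx 8.3803 \cdot 10^{5}$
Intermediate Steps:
$W{\left(p,F \right)} = F + F^{2} + p^{2}$ ($W{\left(p,F \right)} = \left(p^{2} + F^{2}\right) + F = \left(F^{2} + p^{2}\right) + F = F + F^{2} + p^{2}$)
$o{\left(b \right)} = 19$ ($o{\left(b \right)} = 2 - \left(\left(b - 17\right) - b\right) = 2 - \left(\left(-17 + b\right) - b\right) = 2 - -17 = 2 + 17 = 19$)
$v{\left(S,u \right)} = 2 - \sqrt{-15 + u + u^{2}}$ ($v{\left(S,u \right)} = 2 - \sqrt{-19 + \left(u + u^{2} + \left(-2\right)^{2}\right)} = 2 - \sqrt{-19 + \left(u + u^{2} + 4\right)} = 2 - \sqrt{-19 + \left(4 + u + u^{2}\right)} = 2 - \sqrt{-15 + u + u^{2}}$)
$\left(664 + v{\left(14,49 \right)}\right) \left(1340 + o{\left(-2 \right)}\right) = \left(664 + \left(2 - \sqrt{-15 + 49 + 49^{2}}\right)\right) \left(1340 + 19\right) = \left(664 + \left(2 - \sqrt{-15 + 49 + 2401}\right)\right) 1359 = \left(664 + \left(2 - \sqrt{2435}\right)\right) 1359 = \left(666 - \sqrt{2435}\right) 1359 = 905094 - 1359 \sqrt{2435}$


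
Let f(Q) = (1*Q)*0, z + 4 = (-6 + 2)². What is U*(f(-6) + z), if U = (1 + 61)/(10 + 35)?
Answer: 248/15 ≈ 16.533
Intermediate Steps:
z = 12 (z = -4 + (-6 + 2)² = -4 + (-4)² = -4 + 16 = 12)
U = 62/45 ≈ 1.3778
f(Q) = 0 (f(Q) = Q*0 = 0)
U*(f(-6) + z) = 62*(0 + 12)/45 = (62/45)*12 = 248/15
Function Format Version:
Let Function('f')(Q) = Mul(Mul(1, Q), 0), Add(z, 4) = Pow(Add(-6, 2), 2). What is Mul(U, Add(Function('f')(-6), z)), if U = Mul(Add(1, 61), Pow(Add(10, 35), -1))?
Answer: Rational(248, 15) ≈ 16.533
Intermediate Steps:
z = 12 (z = Add(-4, Pow(Add(-6, 2), 2)) = Add(-4, Pow(-4, 2)) = Add(-4, 16) = 12)
U = Rational(62, 45) (U = Mul(62, Pow(45, -1)) = Mul(62, Rational(1, 45)) = Rational(62, 45) ≈ 1.3778)
Function('f')(Q) = 0 (Function('f')(Q) = Mul(Q, 0) = 0)
Mul(U, Add(Function('f')(-6), z)) = Mul(Rational(62, 45), Add(0, 12)) = Mul(Rational(62, 45), 12) = Rational(248, 15)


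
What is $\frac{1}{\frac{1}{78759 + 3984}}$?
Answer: $82743$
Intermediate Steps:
$\frac{1}{\frac{1}{78759 + 3984}} = \frac{1}{\frac{1}{82743}} = 82743$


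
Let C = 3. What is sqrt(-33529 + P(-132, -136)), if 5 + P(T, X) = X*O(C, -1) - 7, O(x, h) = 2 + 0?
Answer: 51*I*sqrt(13) ≈ 183.88*I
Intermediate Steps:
O(x, h) = 2
P(T, X) = -12 + 2*X (P(T, X) = -5 + (X*2 - 7) = -5 + (2*X - 7) = -5 + (-7 + 2*X) = -12 + 2*X)
sqrt(-33529 + P(-132, -136)) = sqrt(-33529 + (-12 + 2*(-136))) = sqrt(-33529 + (-12 - 272)) = sqrt(-33529 - 284) = sqrt(-33813) = 51*I*sqrt(13)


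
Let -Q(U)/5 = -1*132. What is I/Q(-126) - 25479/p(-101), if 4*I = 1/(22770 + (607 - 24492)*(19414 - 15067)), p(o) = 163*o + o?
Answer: 1745604877941359/1134824726178000 ≈ 1.5382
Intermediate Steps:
Q(U) = 660 (Q(U) = -(-5)*132 = -5*(-132) = 660)
p(o) = 164*o
I = -1/415221300 (I = 1/(4*(22770 + (607 - 24492)*(19414 - 15067))) = 1/(4*(22770 - 23885*4347)) = 1/(4*(22770 - 103828095)) = (¼)/(-103805325) = (¼)*(-1/103805325) = -1/415221300 ≈ -2.4084e-9)
I/Q(-126) - 25479/p(-101) = -1/415221300/660 - 25479/(164*(-101)) = -1/415221300*1/660 - 25479/(-16564) = -1/274046058000 - 25479*(-1/16564) = -1/274046058000 + 25479/16564 = 1745604877941359/1134824726178000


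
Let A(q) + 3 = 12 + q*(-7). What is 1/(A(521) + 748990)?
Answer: 1/745352 ≈ 1.3416e-6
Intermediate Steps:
A(q) = 9 - 7*q (A(q) = -3 + (12 + q*(-7)) = -3 + (12 - 7*q) = 9 - 7*q)
1/(A(521) + 748990) = 1/((9 - 7*521) + 748990) = 1/((9 - 3647) + 748990) = 1/(-3638 + 748990) = 1/745352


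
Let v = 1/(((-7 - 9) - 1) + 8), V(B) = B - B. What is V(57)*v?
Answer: 0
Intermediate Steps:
V(B) = 0
v = -1/9 (v = 1/((-16 - 1) + 8) = 1/(-17 + 8) = 1/(-9) = -1/9 ≈ -0.11111)
V(57)*v = 0*(-1/9) = 0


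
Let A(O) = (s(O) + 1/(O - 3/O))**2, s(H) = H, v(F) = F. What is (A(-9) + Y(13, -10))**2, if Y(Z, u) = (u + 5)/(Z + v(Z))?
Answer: 3140369521/456976 ≈ 6872.1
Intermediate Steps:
Y(Z, u) = (5 + u)/(2*Z) (Y(Z, u) = (u + 5)/(Z + Z) = (5 + u)/((2*Z)) = (5 + u)*(1/(2*Z)) = (5 + u)/(2*Z))
A(O) = (O + 1/(O - 3/O))**2
(A(-9) + Y(13, -10))**2 = ((-9)**2*(-2 + (-9)**2)**2/(-3 + (-9)**2)**2 + (1/2)*(5 - 10)/13)**2 = (81*(-2 + 81)**2/(-3 + 81)**2 + (1/2)*(1/13)*(-5))**2 = (81*79**2/78**2 - 5/26)**2 = (81*(1/6084)*6241 - 5/26)**2 = (56169/676 - 5/26)**2 = (56039/676)**2 = 3140369521/456976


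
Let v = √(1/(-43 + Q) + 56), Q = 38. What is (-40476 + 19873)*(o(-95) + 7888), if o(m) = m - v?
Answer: -160559179 + 61809*√155/5 ≈ -1.6041e+8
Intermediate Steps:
v = 3*√155/5 (v = √(1/(-43 + 38) + 56) = √(1/(-5) + 56) = √(-⅕ + 56) = √(279/5) = 3*√155/5 ≈ 7.4699)
o(m) = m - 3*√155/5
(-40476 + 19873)*(o(-95) + 7888) = (-40476 + 19873)*((-95 - 3*√155/5) + 7888) = -20603*(7793 - 3*√155/5) = -160559179 + 61809*√155/5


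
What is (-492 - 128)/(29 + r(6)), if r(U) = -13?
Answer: -155/4 ≈ -38.750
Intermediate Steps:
(-492 - 128)/(29 + r(6)) = (-492 - 128)/(29 - 13) = -620/16 = -620*1/16 = -155/4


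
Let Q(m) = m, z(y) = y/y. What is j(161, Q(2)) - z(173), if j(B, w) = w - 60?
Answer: -59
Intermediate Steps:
z(y) = 1
j(B, w) = -60 + w
j(161, Q(2)) - z(173) = (-60 + 2) - 1*1 = -58 - 1 = -59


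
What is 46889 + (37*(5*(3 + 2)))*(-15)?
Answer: 33014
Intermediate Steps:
46889 + (37*(5*(3 + 2)))*(-15) = 46889 + (37*(5*5))*(-15) = 46889 + (37*25)*(-15) = 46889 + 925*(-15) = 46889 - 13875 = 33014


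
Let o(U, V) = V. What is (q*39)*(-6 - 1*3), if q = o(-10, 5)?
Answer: -1755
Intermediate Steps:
q = 5
(q*39)*(-6 - 1*3) = (5*39)*(-6 - 1*3) = 195*(-6 - 3) = 195*(-9) = -1755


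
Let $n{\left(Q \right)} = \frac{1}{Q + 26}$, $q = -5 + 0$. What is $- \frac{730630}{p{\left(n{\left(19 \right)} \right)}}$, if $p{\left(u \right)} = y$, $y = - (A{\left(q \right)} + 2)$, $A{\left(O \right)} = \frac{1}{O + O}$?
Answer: $\frac{7306300}{19} \approx 3.8454 \cdot 10^{5}$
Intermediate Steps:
$q = -5$
$A{\left(O \right)} = \frac{1}{2 O}$
$n{\left(Q \right)} = \frac{1}{26 + Q}$
$y = - \frac{19}{10}$ ($y = - (\frac{1}{2 \left(-5\right)} + 2) = - (\frac{1}{2} \left(- \frac{1}{5}\right) + 2) = - (- \frac{1}{10} + 2) = \left(-1\right) \frac{19}{10} = - \frac{19}{10} \approx -1.9$)
$p{\left(u \right)} = - \frac{19}{10}$
$- \frac{730630}{p{\left(n{\left(19 \right)} \right)}} = - \frac{730630}{- \frac{19}{10}} = \left(-730630\right) \left(- \frac{10}{19}\right) = \frac{7306300}{19}$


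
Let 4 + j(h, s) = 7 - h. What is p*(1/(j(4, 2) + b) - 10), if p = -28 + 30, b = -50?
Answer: -1022/51 ≈ -20.039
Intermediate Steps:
j(h, s) = 3 - h (j(h, s) = -4 + (7 - h) = 3 - h)
p = 2
p*(1/(j(4, 2) + b) - 10) = 2*(1/((3 - 1*4) - 50) - 10) = 2*(1/((3 - 4) - 50) - 10) = 2*(1/(-1 - 50) - 10) = 2*(1/(-51) - 10) = 2*(-1/51 - 10) = 2*(-511/51) = -1022/51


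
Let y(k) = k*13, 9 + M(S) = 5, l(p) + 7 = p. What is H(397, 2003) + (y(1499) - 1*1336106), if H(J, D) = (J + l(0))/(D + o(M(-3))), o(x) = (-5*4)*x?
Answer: -2742516987/2083 ≈ -1.3166e+6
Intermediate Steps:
l(p) = -7 + p
M(S) = -4 (M(S) = -9 + 5 = -4)
o(x) = -20*x
H(J, D) = (-7 + J)/(80 + D) (H(J, D) = (J + (-7 + 0))/(D - 20*(-4)) = (J - 7)/(D + 80) = (-7 + J)/(80 + D))
y(k) = 13*k
H(397, 2003) + (y(1499) - 1*1336106) = (-7 + 397)/(80 + 2003) + (13*1499 - 1*1336106) = 390/2083 + (19487 - 1336106) = (1/2083)*390 - 1316619 = 390/2083 - 1316619 = -2742516987/2083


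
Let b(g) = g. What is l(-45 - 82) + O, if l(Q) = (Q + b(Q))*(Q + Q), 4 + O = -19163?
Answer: 45349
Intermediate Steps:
O = -19167 (O = -4 - 19163 = -19167)
l(Q) = 4*Q² (l(Q) = (Q + Q)*(Q + Q) = (2*Q)*(2*Q) = 4*Q²)
l(-45 - 82) + O = 4*(-45 - 82)² - 19167 = 4*(-127)² - 19167 = 4*16129 - 19167 = 64516 - 19167 = 45349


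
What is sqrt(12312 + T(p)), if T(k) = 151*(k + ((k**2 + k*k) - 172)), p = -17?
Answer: sqrt(71051) ≈ 266.55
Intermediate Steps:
T(k) = -25972 + 151*k + 302*k**2 (T(k) = 151*(k + ((k**2 + k**2) - 172)) = 151*(k + (2*k**2 - 172)) = 151*(k + (-172 + 2*k**2)) = 151*(-172 + k + 2*k**2) = -25972 + 151*k + 302*k**2)
sqrt(12312 + T(p)) = sqrt(12312 + (-25972 + 151*(-17) + 302*(-17)**2)) = sqrt(12312 + (-25972 - 2567 + 302*289)) = sqrt(12312 + (-25972 - 2567 + 87278)) = sqrt(12312 + 58739) = sqrt(71051)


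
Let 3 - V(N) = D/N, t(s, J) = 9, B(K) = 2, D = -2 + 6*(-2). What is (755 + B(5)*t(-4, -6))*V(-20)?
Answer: 17779/10 ≈ 1777.9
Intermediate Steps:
D = -14 (D = -2 - 12 = -14)
V(N) = 3 + 14/N (V(N) = 3 - (-14)/N = 3 + 14/N)
(755 + B(5)*t(-4, -6))*V(-20) = (755 + 2*9)*(3 + 14/(-20)) = (755 + 18)*(3 + 14*(-1/20)) = 773*(3 - 7/10) = 773*(23/10) = 17779/10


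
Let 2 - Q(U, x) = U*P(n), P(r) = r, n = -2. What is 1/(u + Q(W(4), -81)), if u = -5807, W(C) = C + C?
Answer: -1/5789 ≈ -0.00017274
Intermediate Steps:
W(C) = 2*C
Q(U, x) = 2 + 2*U (Q(U, x) = 2 - U*(-2) = 2 - (-2)*U = 2 + 2*U)
1/(u + Q(W(4), -81)) = 1/(-5807 + (2 + 2*(2*4))) = 1/(-5807 + (2 + 2*8)) = 1/(-5807 + (2 + 16)) = 1/(-5807 + 18) = 1/(-5789) = -1/5789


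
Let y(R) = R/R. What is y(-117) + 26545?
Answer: 26546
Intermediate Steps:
y(R) = 1
y(-117) + 26545 = 1 + 26545 = 26546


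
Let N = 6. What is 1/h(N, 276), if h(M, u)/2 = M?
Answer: 1/12 ≈ 0.083333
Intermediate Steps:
h(M, u) = 2*M
1/h(N, 276) = 1/(2*6) = 1/12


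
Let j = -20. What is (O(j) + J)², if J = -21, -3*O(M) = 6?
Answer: 529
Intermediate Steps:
O(M) = -2 (O(M) = -⅓*6 = -2)
(O(j) + J)² = (-2 - 21)² = (-23)² = 529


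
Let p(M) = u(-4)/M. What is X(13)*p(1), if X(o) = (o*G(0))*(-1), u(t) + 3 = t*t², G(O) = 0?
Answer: 0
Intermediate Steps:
u(t) = -3 + t³ (u(t) = -3 + t*t² = -3 + t³)
p(M) = -67/M (p(M) = (-3 + (-4)³)/M = (-3 - 64)/M = -67/M)
X(o) = 0 (X(o) = (o*0)*(-1) = 0*(-1) = 0)
X(13)*p(1) = 0*(-67/1) = 0*(-67*1) = 0*(-67) = 0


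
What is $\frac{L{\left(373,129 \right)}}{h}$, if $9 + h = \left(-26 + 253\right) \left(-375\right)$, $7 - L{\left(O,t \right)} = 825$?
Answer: $\frac{409}{42567} \approx 0.0096084$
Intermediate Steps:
$L{\left(O,t \right)} = -818$ ($L{\left(O,t \right)} = 7 - 825 = -818$)
$h = -85134$ ($h = -9 + \left(-26 + 253\right) \left(-375\right) = -9 + 227 \left(-375\right) = -9 - 85125 = -85134$)
$\frac{L{\left(373,129 \right)}}{h} = - \frac{818}{-85134} = \left(-818\right) \left(- \frac{1}{85134}\right) = \frac{409}{42567}$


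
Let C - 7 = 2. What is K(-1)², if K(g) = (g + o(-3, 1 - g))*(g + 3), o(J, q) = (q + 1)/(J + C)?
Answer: 1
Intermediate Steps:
C = 9 (C = 7 + 2 = 9)
o(J, q) = (1 + q)/(9 + J) (o(J, q) = (q + 1)/(J + 9) = (1 + q)/(9 + J))
K(g) = (3 + g)*(⅓ + 5*g/6) (K(g) = (g + (1 + (1 - g))/(9 - 3))*(g + 3) = (g + (2 - g)/6)*(3 + g) = (g + (⅓ - g/6))*(3 + g) = (⅓ + 5*g/6)*(3 + g) = (3 + g)*(⅓ + 5*g/6))
K(-1)² = (1 + (⅚)*(-1)² + (17/6)*(-1))² = (1 + (⅚)*1 - 17/6)² = (1 + ⅚ - 17/6)² = (-1)² = 1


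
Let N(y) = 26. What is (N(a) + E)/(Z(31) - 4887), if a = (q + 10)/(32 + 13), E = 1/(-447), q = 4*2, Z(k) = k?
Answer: -11621/2170632 ≈ -0.0053537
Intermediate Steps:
q = 8
E = -1/447 ≈ -0.0022371
a = ⅖ (a = (8 + 10)/(32 + 13) = 18/45 = 18*(1/45) = ⅖ ≈ 0.40000)
(N(a) + E)/(Z(31) - 4887) = (26 - 1/447)/(31 - 4887) = (11621/447)/(-4856) = (11621/447)*(-1/4856) = -11621/2170632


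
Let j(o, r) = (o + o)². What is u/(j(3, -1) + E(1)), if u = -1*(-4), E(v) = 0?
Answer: ⅑ ≈ 0.11111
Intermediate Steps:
j(o, r) = 4*o² (j(o, r) = (2*o)² = 4*o²)
u = 4
u/(j(3, -1) + E(1)) = 4/(4*3² + 0) = 4/(4*9 + 0) = 4/(36 + 0) = 4/36 = (1/36)*4 = ⅑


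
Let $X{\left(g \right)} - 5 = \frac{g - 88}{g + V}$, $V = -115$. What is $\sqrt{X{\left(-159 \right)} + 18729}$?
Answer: $\frac{\sqrt{1406541462}}{274} \approx 136.88$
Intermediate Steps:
$X{\left(g \right)} = 5 + \frac{-88 + g}{-115 + g}$ ($X{\left(g \right)} = 5 + \frac{g - 88}{g - 115} = 5 + \frac{-88 + g}{-115 + g}$)
$\sqrt{X{\left(-159 \right)} + 18729} = \sqrt{\frac{3 \left(-221 + 2 \left(-159\right)\right)}{-115 - 159} + 18729} = \sqrt{\frac{3 \left(-221 - 318\right)}{-274} + 18729} = \sqrt{3 \left(- \frac{1}{274}\right) \left(-539\right) + 18729} = \sqrt{\frac{1617}{274} + 18729} = \sqrt{\frac{5133363}{274}} = \frac{\sqrt{1406541462}}{274}$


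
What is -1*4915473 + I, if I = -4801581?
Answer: -9717054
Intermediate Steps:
-1*4915473 + I = -1*4915473 - 4801581 = -4915473 - 4801581 = -9717054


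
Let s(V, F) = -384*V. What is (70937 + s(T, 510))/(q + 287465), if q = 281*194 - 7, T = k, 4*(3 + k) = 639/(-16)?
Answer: 75923/341972 ≈ 0.22202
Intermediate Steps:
k = -831/64 (k = -3 + (639/(-16))/4 = -3 + (639*(-1/16))/4 = -3 + (¼)*(-639/16) = -3 - 639/64 = -831/64 ≈ -12.984)
T = -831/64 ≈ -12.984
q = 54507 (q = 54514 - 7 = 54507)
(70937 + s(T, 510))/(q + 287465) = (70937 - 384*(-831/64))/(54507 + 287465) = (70937 + 4986)/341972 = 75923*(1/341972) = 75923/341972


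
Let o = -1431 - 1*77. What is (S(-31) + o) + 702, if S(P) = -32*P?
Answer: 186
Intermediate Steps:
o = -1508 (o = -1431 - 77 = -1508)
(S(-31) + o) + 702 = (-32*(-31) - 1508) + 702 = (992 - 1508) + 702 = -516 + 702 = 186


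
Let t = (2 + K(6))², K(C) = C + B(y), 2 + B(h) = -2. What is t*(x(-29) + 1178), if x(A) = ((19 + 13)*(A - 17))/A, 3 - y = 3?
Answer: 570144/29 ≈ 19660.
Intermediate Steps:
y = 0 (y = 3 - 1*3 = 3 - 3 = 0)
B(h) = -4 (B(h) = -2 - 2 = -4)
K(C) = -4 + C (K(C) = C - 4 = -4 + C)
t = 16 (t = (2 + (-4 + 6))² = (2 + 2)² = 4² = 16)
x(A) = (-544 + 32*A)/A (x(A) = (32*(-17 + A))/A = (-544 + 32*A)/A)
t*(x(-29) + 1178) = 16*((32 - 544/(-29)) + 1178) = 16*((32 - 544*(-1/29)) + 1178) = 16*((32 + 544/29) + 1178) = 16*(1472/29 + 1178) = 16*(35634/29) = 570144/29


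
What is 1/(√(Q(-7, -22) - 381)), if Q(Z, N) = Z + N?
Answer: -I*√410/410 ≈ -0.049387*I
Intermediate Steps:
Q(Z, N) = N + Z
1/(√(Q(-7, -22) - 381)) = 1/(√((-22 - 7) - 381)) = 1/(√(-29 - 381)) = 1/(√(-410)) = 1/(I*√410) = -I*√410/410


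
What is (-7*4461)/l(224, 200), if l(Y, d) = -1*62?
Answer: 31227/62 ≈ 503.66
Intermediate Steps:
l(Y, d) = -62
(-7*4461)/l(224, 200) = -7*4461/(-62) = -31227*(-1/62) = 31227/62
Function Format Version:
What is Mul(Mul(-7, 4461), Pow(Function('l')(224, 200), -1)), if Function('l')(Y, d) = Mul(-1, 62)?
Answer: Rational(31227, 62) ≈ 503.66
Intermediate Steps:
Function('l')(Y, d) = -62
Mul(Mul(-7, 4461), Pow(Function('l')(224, 200), -1)) = Mul(Mul(-7, 4461), Pow(-62, -1)) = Mul(-31227, Rational(-1, 62)) = Rational(31227, 62)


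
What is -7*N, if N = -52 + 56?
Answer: -28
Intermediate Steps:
N = 4
-7*N = -7*4 = -28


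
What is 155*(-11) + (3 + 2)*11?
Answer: -1650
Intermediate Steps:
155*(-11) + (3 + 2)*11 = -1705 + 5*11 = -1705 + 55 = -1650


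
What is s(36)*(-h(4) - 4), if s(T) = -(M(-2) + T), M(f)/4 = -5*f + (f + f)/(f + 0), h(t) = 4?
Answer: 672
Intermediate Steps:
M(f) = 8 - 20*f (M(f) = 4*(-5*f + (f + f)/(f + 0)) = 4*(-5*f + (2*f)/f) = 4*(-5*f + 2) = 4*(2 - 5*f) = 8 - 20*f)
s(T) = -48 - T (s(T) = -((8 - 20*(-2)) + T) = -((8 + 40) + T) = -(48 + T) = -48 - T)
s(36)*(-h(4) - 4) = (-48 - 1*36)*(-1*4 - 4) = (-48 - 36)*(-4 - 4) = -84*(-8) = 672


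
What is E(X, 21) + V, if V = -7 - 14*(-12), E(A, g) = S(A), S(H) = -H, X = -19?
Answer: 180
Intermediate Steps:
E(A, g) = -A
V = 161 (V = -7 + 168 = 161)
E(X, 21) + V = -1*(-19) + 161 = 19 + 161 = 180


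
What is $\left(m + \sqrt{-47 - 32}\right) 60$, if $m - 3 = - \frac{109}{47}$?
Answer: $\frac{1920}{47} + 60 i \sqrt{79} \approx 40.851 + 533.29 i$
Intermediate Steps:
$m = \frac{32}{47}$ ($m = 3 - \frac{109}{47} = \frac{32}{47} \approx 0.68085$)
$\left(m + \sqrt{-47 - 32}\right) 60 = \left(\frac{32}{47} + \sqrt{-47 - 32}\right) 60 = \left(\frac{32}{47} + \sqrt{-79}\right) 60 = \left(\frac{32}{47} + i \sqrt{79}\right) 60 = \frac{1920}{47} + 60 i \sqrt{79}$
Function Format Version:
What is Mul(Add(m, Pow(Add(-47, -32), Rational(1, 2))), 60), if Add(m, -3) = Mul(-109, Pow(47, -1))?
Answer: Add(Rational(1920, 47), Mul(60, I, Pow(79, Rational(1, 2)))) ≈ Add(40.851, Mul(533.29, I))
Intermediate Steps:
m = Rational(32, 47) (m = Add(3, Mul(-109, Pow(47, -1))) = Add(3, Mul(-109, Rational(1, 47))) = Add(3, Rational(-109, 47)) = Rational(32, 47) ≈ 0.68085)
Mul(Add(m, Pow(Add(-47, -32), Rational(1, 2))), 60) = Mul(Add(Rational(32, 47), Pow(Add(-47, -32), Rational(1, 2))), 60) = Mul(Add(Rational(32, 47), Pow(-79, Rational(1, 2))), 60) = Mul(Add(Rational(32, 47), Mul(I, Pow(79, Rational(1, 2)))), 60) = Add(Rational(1920, 47), Mul(60, I, Pow(79, Rational(1, 2))))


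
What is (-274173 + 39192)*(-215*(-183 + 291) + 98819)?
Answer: -17764328619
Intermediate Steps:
(-274173 + 39192)*(-215*(-183 + 291) + 98819) = -234981*(-215*108 + 98819) = -234981*(-23220 + 98819) = -234981*75599 = -17764328619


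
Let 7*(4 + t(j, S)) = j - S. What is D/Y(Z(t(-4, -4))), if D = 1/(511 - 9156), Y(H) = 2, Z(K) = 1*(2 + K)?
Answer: -1/17290 ≈ -5.7837e-5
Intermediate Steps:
t(j, S) = -4 - S/7 + j/7 (t(j, S) = -4 + (j - S)/7 = -4 + (-S/7 + j/7) = -4 - S/7 + j/7)
Z(K) = 2 + K
D = -1/8645 (D = 1/(-8645) = -1/8645 ≈ -0.00011567)
D/Y(Z(t(-4, -4))) = -1/8645/2 = -1/8645*½ = -1/17290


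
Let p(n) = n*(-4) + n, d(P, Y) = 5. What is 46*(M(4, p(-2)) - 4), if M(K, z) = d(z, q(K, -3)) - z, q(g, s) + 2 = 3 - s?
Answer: -230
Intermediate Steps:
q(g, s) = 1 - s (q(g, s) = -2 + (3 - s) = 1 - s)
p(n) = -3*n (p(n) = -4*n + n = -3*n)
M(K, z) = 5 - z
46*(M(4, p(-2)) - 4) = 46*((5 - (-3)*(-2)) - 4) = 46*((5 - 1*6) - 4) = 46*((5 - 6) - 4) = 46*(-1 - 4) = 46*(-5) = -230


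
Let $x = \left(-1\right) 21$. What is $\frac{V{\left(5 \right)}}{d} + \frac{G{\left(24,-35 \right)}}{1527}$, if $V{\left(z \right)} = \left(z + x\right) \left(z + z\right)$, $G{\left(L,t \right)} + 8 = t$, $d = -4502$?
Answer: $\frac{25367}{3437277} \approx 0.00738$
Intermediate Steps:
$x = -21$
$G{\left(L,t \right)} = -8 + t$
$V{\left(z \right)} = 2 z \left(-21 + z\right)$ ($V{\left(z \right)} = \left(z - 21\right) \left(z + z\right) = \left(-21 + z\right) 2 z = 2 z \left(-21 + z\right)$)
$\frac{V{\left(5 \right)}}{d} + \frac{G{\left(24,-35 \right)}}{1527} = \frac{2 \cdot 5 \left(-21 + 5\right)}{-4502} + \frac{-8 - 35}{1527} = 2 \cdot 5 \left(-16\right) \left(- \frac{1}{4502}\right) - \frac{43}{1527} = \left(-160\right) \left(- \frac{1}{4502}\right) - \frac{43}{1527} = \frac{80}{2251} - \frac{43}{1527} = \frac{25367}{3437277}$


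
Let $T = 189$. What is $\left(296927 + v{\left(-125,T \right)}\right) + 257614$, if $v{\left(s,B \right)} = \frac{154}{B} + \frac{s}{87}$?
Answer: $\frac{434205116}{783} \approx 5.5454 \cdot 10^{5}$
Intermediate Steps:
$v{\left(s,B \right)} = \frac{154}{B} + \frac{s}{87}$ ($v{\left(s,B \right)} = \frac{154}{B} + s \frac{1}{87} = \frac{154}{B} + \frac{s}{87}$)
$\left(296927 + v{\left(-125,T \right)}\right) + 257614 = \left(296927 + \left(\frac{154}{189} + \frac{1}{87} \left(-125\right)\right)\right) + 257614 = \left(296927 + \left(154 \cdot \frac{1}{189} - \frac{125}{87}\right)\right) + 257614 = \left(296927 + \left(\frac{22}{27} - \frac{125}{87}\right)\right) + 257614 = \left(296927 - \frac{487}{783}\right) + 257614 = \frac{232493354}{783} + 257614 = \frac{434205116}{783}$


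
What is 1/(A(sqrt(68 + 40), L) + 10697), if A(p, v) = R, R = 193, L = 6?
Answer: 1/10890 ≈ 9.1827e-5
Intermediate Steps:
A(p, v) = 193
1/(A(sqrt(68 + 40), L) + 10697) = 1/(193 + 10697) = 1/10890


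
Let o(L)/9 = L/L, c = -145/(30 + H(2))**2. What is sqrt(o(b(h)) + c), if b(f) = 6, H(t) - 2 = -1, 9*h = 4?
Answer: 2*sqrt(2126)/31 ≈ 2.9747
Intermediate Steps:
h = 4/9 (h = (1/9)*4 = 4/9 ≈ 0.44444)
H(t) = 1 (H(t) = 2 - 1 = 1)
c = -145/961 (c = -145/(30 + 1)**2 = -145/(31**2) = -145/961 ≈ -0.15088)
o(L) = 9 (o(L) = 9*(L/L) = 9*1 = 9)
sqrt(o(b(h)) + c) = sqrt(9 - 145/961) = sqrt(8504/961) = 2*sqrt(2126)/31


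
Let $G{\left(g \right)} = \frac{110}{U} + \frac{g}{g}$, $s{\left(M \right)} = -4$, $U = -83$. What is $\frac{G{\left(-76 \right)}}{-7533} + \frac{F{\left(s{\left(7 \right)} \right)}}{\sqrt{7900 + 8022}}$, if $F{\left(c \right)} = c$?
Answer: $\frac{1}{23157} - \frac{2 \sqrt{15922}}{7961} \approx -0.031657$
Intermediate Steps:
$G{\left(g \right)} = - \frac{27}{83}$ ($G{\left(g \right)} = \frac{110}{-83} + \frac{g}{g} = 110 \left(- \frac{1}{83}\right) + 1 = - \frac{110}{83} + 1 = - \frac{27}{83}$)
$\frac{G{\left(-76 \right)}}{-7533} + \frac{F{\left(s{\left(7 \right)} \right)}}{\sqrt{7900 + 8022}} = - \frac{27}{83 \left(-7533\right)} - \frac{4}{\sqrt{7900 + 8022}} = \left(- \frac{27}{83}\right) \left(- \frac{1}{7533}\right) - \frac{4}{\sqrt{15922}} = \frac{1}{23157} - 4 \frac{\sqrt{15922}}{15922} = \frac{1}{23157} - \frac{2 \sqrt{15922}}{7961}$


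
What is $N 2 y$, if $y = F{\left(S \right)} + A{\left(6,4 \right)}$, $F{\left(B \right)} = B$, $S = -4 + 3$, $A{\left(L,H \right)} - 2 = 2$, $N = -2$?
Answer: $-12$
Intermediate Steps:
$A{\left(L,H \right)} = 4$ ($A{\left(L,H \right)} = 2 + 2 = 4$)
$S = -1$
$y = 3$ ($y = -1 + 4 = 3$)
$N 2 y = \left(-2\right) 2 \cdot 3 = \left(-4\right) 3 = -12$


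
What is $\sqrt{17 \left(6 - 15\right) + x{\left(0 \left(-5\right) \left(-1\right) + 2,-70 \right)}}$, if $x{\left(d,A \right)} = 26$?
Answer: $i \sqrt{127} \approx 11.269 i$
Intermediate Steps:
$\sqrt{17 \left(6 - 15\right) + x{\left(0 \left(-5\right) \left(-1\right) + 2,-70 \right)}} = \sqrt{17 \left(6 - 15\right) + 26} = \sqrt{17 \left(-9\right) + 26} = \sqrt{-153 + 26} = \sqrt{-127} = i \sqrt{127}$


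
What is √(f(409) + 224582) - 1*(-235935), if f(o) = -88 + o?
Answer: 235935 + 19*√623 ≈ 2.3641e+5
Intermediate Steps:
√(f(409) + 224582) - 1*(-235935) = √((-88 + 409) + 224582) - 1*(-235935) = √(321 + 224582) + 235935 = √224903 + 235935 = 19*√623 + 235935 = 235935 + 19*√623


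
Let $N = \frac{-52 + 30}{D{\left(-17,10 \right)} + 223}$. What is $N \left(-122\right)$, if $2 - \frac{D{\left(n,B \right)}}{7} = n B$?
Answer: $\frac{2684}{1427} \approx 1.8809$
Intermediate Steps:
$D{\left(n,B \right)} = 14 - 7 B n$ ($D{\left(n,B \right)} = 14 - 7 n B = 14 - 7 B n$)
$N = - \frac{22}{1427}$ ($N = \frac{-52 + 30}{\left(14 - 70 \left(-17\right)\right) + 223} = - \frac{22}{\left(14 + 1190\right) + 223} = - \frac{22}{1204 + 223} = - \frac{22}{1427} \approx -0.015417$)
$N \left(-122\right) = \left(- \frac{22}{1427}\right) \left(-122\right) = \frac{2684}{1427}$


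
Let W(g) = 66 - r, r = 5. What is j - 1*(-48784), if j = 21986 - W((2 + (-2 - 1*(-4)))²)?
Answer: 70709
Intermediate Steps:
W(g) = 61 (W(g) = 66 - 1*5 = 66 - 5 = 61)
j = 21925 (j = 21986 - 1*61 = 21986 - 61 = 21925)
j - 1*(-48784) = 21925 - 1*(-48784) = 21925 + 48784 = 70709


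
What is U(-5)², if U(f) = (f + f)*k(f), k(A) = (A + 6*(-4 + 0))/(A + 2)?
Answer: 84100/9 ≈ 9344.4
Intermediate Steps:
k(A) = (-24 + A)/(2 + A) (k(A) = (A + 6*(-4))/(2 + A) = (A - 24)/(2 + A) = (-24 + A)/(2 + A))
U(f) = 2*f*(-24 + f)/(2 + f) (U(f) = (f + f)*((-24 + f)/(2 + f)) = (2*f)*((-24 + f)/(2 + f)) = 2*f*(-24 + f)/(2 + f))
U(-5)² = (2*(-5)*(-24 - 5)/(2 - 5))² = (2*(-5)*(-29)/(-3))² = (2*(-5)*(-⅓)*(-29))² = (-290/3)² = 84100/9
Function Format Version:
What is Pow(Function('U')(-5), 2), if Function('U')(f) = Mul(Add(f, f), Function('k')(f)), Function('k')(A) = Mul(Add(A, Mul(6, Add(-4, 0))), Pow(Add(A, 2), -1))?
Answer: Rational(84100, 9) ≈ 9344.4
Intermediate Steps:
Function('k')(A) = Mul(Pow(Add(2, A), -1), Add(-24, A)) (Function('k')(A) = Mul(Add(A, Mul(6, -4)), Pow(Add(2, A), -1)) = Mul(Add(A, -24), Pow(Add(2, A), -1)) = Mul(Add(-24, A), Pow(Add(2, A), -1)) = Mul(Pow(Add(2, A), -1), Add(-24, A)))
Function('U')(f) = Mul(2, f, Pow(Add(2, f), -1), Add(-24, f)) (Function('U')(f) = Mul(Add(f, f), Mul(Pow(Add(2, f), -1), Add(-24, f))) = Mul(Mul(2, f), Mul(Pow(Add(2, f), -1), Add(-24, f))) = Mul(2, f, Pow(Add(2, f), -1), Add(-24, f)))
Pow(Function('U')(-5), 2) = Pow(Mul(2, -5, Pow(Add(2, -5), -1), Add(-24, -5)), 2) = Pow(Mul(2, -5, Pow(-3, -1), -29), 2) = Pow(Mul(2, -5, Rational(-1, 3), -29), 2) = Pow(Rational(-290, 3), 2) = Rational(84100, 9)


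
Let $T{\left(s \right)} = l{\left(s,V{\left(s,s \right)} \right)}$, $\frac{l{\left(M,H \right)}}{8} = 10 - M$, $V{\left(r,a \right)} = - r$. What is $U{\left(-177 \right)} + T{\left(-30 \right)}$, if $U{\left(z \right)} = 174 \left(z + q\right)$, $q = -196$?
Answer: $-64582$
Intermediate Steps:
$l{\left(M,H \right)} = 80 - 8 M$ ($l{\left(M,H \right)} = 8 \left(10 - M\right) = 80 - 8 M$)
$T{\left(s \right)} = 80 - 8 s$
$U{\left(z \right)} = -34104 + 174 z$ ($U{\left(z \right)} = 174 \left(z - 196\right) = 174 \left(-196 + z\right) = -34104 + 174 z$)
$U{\left(-177 \right)} + T{\left(-30 \right)} = \left(-34104 + 174 \left(-177\right)\right) + \left(80 - -240\right) = \left(-34104 - 30798\right) + \left(80 + 240\right) = -64902 + 320 = -64582$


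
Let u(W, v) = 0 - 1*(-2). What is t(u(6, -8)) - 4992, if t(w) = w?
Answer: -4990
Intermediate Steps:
u(W, v) = 2 (u(W, v) = 0 + 2 = 2)
t(u(6, -8)) - 4992 = 2 - 4992 = -4990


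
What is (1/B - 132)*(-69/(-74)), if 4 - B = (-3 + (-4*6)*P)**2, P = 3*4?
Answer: -771238185/6266098 ≈ -123.08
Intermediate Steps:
P = 12
B = -84677 (B = 4 - (-3 - 4*6*12)**2 = 4 - (-3 - 24*12)**2 = 4 - (-3 - 288)**2 = 4 - 1*(-291)**2 = 4 - 1*84681 = 4 - 84681 = -84677)
(1/B - 132)*(-69/(-74)) = (1/(-84677) - 132)*(-69/(-74)) = (-1/84677 - 132)*(-69*(-1/74)) = -11177365/84677*69/74 = -771238185/6266098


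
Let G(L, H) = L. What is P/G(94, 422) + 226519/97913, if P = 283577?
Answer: 27787167587/9203822 ≈ 3019.1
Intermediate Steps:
P/G(94, 422) + 226519/97913 = 283577/94 + 226519/97913 = 27787167587/9203822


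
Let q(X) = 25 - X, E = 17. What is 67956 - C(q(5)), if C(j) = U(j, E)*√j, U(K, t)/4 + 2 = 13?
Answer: 67956 - 88*√5 ≈ 67759.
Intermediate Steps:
U(K, t) = 44 (U(K, t) = -8 + 4*13 = -8 + 52 = 44)
C(j) = 44*√j
67956 - C(q(5)) = 67956 - 44*√(25 - 1*5) = 67956 - 44*√(25 - 5) = 67956 - 44*√20 = 67956 - 44*2*√5 = 67956 - 88*√5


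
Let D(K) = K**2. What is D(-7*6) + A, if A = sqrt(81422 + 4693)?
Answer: 1764 + sqrt(86115) ≈ 2057.5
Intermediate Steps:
A = sqrt(86115) ≈ 293.45
D(-7*6) + A = (-7*6)**2 + sqrt(86115) = (-42)**2 + sqrt(86115) = 1764 + sqrt(86115)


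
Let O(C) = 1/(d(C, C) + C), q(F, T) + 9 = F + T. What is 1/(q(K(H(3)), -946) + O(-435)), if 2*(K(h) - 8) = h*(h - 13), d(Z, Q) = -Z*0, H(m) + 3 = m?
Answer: -435/411946 ≈ -0.0010560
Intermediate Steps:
H(m) = -3 + m
d(Z, Q) = 0
K(h) = 8 + h*(-13 + h)/2 (K(h) = 8 + (h*(h - 13))/2 = 8 + (h*(-13 + h))/2 = 8 + h*(-13 + h)/2)
q(F, T) = -9 + F + T (q(F, T) = -9 + (F + T) = -9 + F + T)
O(C) = 1/C (O(C) = 1/(0 + C) = 1/C)
1/(q(K(H(3)), -946) + O(-435)) = 1/((-9 + (8 + (-3 + 3)²/2 - 13*(-3 + 3)/2) - 946) + 1/(-435)) = 1/((-9 + (8 + (½)*0² - 13/2*0) - 946) - 1/435) = 1/((-9 + (8 + (½)*0 + 0) - 946) - 1/435) = 1/((-9 + (8 + 0 + 0) - 946) - 1/435) = 1/((-9 + 8 - 946) - 1/435) = 1/(-947 - 1/435) = 1/(-411946/435) = -435/411946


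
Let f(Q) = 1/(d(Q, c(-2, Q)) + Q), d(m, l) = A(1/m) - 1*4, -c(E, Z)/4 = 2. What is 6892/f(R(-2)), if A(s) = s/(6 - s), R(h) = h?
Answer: -544468/13 ≈ -41882.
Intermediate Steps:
c(E, Z) = -8 (c(E, Z) = -4*2 = -8)
d(m, l) = -4 - 1/(m*(-6 + 1/m)) (d(m, l) = -1/(m*(-6 + 1/m)) - 1*4 = -1/(m*(-6 + 1/m)) - 4 = -4 - 1/(m*(-6 + 1/m)))
f(Q) = 1/(Q + (5 - 24*Q)/(-1 + 6*Q)) (f(Q) = 1/((5 - 24*Q)/(-1 + 6*Q) + Q) = 1/(Q + (5 - 24*Q)/(-1 + 6*Q)))
6892/f(R(-2)) = 6892/(((1 - 6*(-2))/(-1 + (-1 + 6*(-2))*(4 - 1*(-2))))) = 6892/(((1 + 12)/(-1 + (-1 - 12)*(4 + 2)))) = 6892/((13/(-1 - 13*6))) = 6892/((13/(-1 - 78))) = 6892/((13/(-79))) = 6892/((-1/79*13)) = 6892/(-13/79) = 6892*(-79/13) = -544468/13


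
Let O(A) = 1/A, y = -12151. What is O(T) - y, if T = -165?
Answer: 2004914/165 ≈ 12151.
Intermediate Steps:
O(T) - y = 1/(-165) - 1*(-12151) = -1/165 + 12151 = 2004914/165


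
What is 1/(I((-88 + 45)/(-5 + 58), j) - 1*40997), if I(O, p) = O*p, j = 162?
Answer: -53/2179807 ≈ -2.4314e-5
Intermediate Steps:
1/(I((-88 + 45)/(-5 + 58), j) - 1*40997) = 1/(((-88 + 45)/(-5 + 58))*162 - 1*40997) = 1/(-43/53*162 - 40997) = 1/(-6966/53 - 40997) = 1/(-2179807/53) = -53/2179807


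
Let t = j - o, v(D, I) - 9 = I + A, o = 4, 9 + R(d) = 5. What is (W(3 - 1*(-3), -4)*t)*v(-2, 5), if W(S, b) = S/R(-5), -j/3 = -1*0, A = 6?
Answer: 120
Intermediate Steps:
R(d) = -4 (R(d) = -9 + 5 = -4)
j = 0 (j = -(-3)*0 = -3*0 = 0)
W(S, b) = -S/4 (W(S, b) = S/(-4) = S*(-1/4) = -S/4)
v(D, I) = 15 + I (v(D, I) = 9 + (I + 6) = 9 + (6 + I) = 15 + I)
t = -4 (t = 0 - 1*4 = 0 - 4 = -4)
(W(3 - 1*(-3), -4)*t)*v(-2, 5) = (-(3 - 1*(-3))/4*(-4))*(15 + 5) = (-(3 + 3)/4*(-4))*20 = (-1/4*6*(-4))*20 = -3/2*(-4)*20 = 6*20 = 120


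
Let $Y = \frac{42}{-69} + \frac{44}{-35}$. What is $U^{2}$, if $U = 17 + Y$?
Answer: $\frac{148425489}{648025} \approx 229.04$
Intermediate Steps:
$Y = - \frac{1502}{805}$ ($Y = 42 \left(- \frac{1}{69}\right) + 44 \left(- \frac{1}{35}\right) = - \frac{14}{23} - \frac{44}{35} = - \frac{1502}{805} \approx -1.8658$)
$U = \frac{12183}{805}$ ($U = 17 - \frac{1502}{805} = \frac{12183}{805} \approx 15.134$)
$U^{2} = \left(\frac{12183}{805}\right)^{2} = \frac{148425489}{648025}$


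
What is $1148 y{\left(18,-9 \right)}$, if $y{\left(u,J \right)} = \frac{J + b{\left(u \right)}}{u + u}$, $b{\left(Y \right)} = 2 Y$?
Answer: $861$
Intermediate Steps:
$y{\left(u,J \right)} = \frac{J + 2 u}{2 u}$ ($y{\left(u,J \right)} = \frac{J + 2 u}{u + u} = \frac{J + 2 u}{2 u}$)
$1148 y{\left(18,-9 \right)} = 1148 \frac{18 + \frac{1}{2} \left(-9\right)}{18} = 1148 \frac{18 - \frac{9}{2}}{18} = 1148 \cdot \frac{1}{18} \cdot \frac{27}{2} = 1148 \cdot \frac{3}{4} = 861$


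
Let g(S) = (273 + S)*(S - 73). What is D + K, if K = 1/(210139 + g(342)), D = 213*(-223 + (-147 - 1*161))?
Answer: -42478546121/375574 ≈ -1.1310e+5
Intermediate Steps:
g(S) = (-73 + S)*(273 + S) (g(S) = (273 + S)*(-73 + S) = (-73 + S)*(273 + S))
D = -113103 (D = 213*(-223 + (-147 - 161)) = 213*(-223 - 308) = 213*(-531) = -113103)
K = 1/375574 (K = 1/(210139 + (-19929 + 342² + 200*342)) = 1/(210139 + (-19929 + 116964 + 68400)) = 1/(210139 + 165435) = 1/375574 ≈ 2.6626e-6)
D + K = -113103 + 1/375574 = -42478546121/375574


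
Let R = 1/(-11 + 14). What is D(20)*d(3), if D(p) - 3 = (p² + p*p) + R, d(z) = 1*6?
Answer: 4820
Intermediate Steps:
R = ⅓ (R = 1/3 = ⅓ ≈ 0.33333)
d(z) = 6
D(p) = 10/3 + 2*p² (D(p) = 3 + ((p² + p*p) + ⅓) = 3 + ((p² + p²) + ⅓) = 3 + (2*p² + ⅓) = 3 + (⅓ + 2*p²) = 10/3 + 2*p²)
D(20)*d(3) = (10/3 + 2*20²)*6 = (10/3 + 2*400)*6 = (10/3 + 800)*6 = (2410/3)*6 = 4820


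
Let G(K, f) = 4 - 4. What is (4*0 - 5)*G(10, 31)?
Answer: 0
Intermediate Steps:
G(K, f) = 0
(4*0 - 5)*G(10, 31) = (4*0 - 5)*0 = (0 - 5)*0 = -5*0 = 0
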